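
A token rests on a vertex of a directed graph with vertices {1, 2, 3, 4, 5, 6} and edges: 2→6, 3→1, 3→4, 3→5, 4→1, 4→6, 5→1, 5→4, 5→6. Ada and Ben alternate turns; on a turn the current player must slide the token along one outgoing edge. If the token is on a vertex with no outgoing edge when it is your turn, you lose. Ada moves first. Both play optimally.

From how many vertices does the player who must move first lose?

2

Use the standard recursion: the mover loses at a terminal position; elsewhere, the mover wins exactly when some move hands the opponent an L position.
Every edge goes from a vertex to one that appears earlier in the order 6, 1, 4, 2, 5, 3, so processing vertices in that order labels each vertex after all of its successors.
6: no outgoing edge → L
1: no outgoing edge → L
4: W (go to 1, an L position)
2: W (go to 6, an L position)
5: W (go to 1, an L position)
3: W (go to 1, an L position)
The L vertices are 1, 6; that is 2 in all.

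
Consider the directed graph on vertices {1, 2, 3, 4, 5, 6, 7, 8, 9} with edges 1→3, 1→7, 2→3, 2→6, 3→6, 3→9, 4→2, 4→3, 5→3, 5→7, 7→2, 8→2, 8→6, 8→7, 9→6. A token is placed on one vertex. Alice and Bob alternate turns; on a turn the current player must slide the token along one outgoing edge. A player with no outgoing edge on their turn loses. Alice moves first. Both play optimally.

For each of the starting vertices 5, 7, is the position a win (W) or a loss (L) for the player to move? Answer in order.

Classify positions by backward induction: terminal positions (no move available) are L. From any other position, the mover wins iff some move reaches an L.
Every edge goes from a vertex to one that appears earlier in the order 6, 9, 3, 2, 7, 8, 5, 4, 1, so processing vertices in that order labels each vertex after all of its successors.
6: no outgoing edge → L
9: W (go to 6, an L position)
3: W (go to 6, an L position)
2: W (go to 6, an L position)
7: L (sole option 2(W) is W)
8: W (go to 7, an L position)
5: W (go to 7, an L position)
4: L (options 2(W), 3(W) are all W)
1: W (go to 7, an L position)

5: W, 7: L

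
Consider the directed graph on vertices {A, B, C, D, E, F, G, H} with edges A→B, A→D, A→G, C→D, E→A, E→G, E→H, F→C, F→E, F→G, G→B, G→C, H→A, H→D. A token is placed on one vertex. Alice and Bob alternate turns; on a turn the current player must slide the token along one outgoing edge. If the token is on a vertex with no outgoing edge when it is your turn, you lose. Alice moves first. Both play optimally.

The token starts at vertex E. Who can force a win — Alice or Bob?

Bob wins.

Compute win/loss labels from the base case upward. A position with no move is L. Any other position is W if it can reach an L in one move, else L.
Every edge goes from a vertex to one that appears earlier in the order D, B, C, G, A, H, E, F, so processing vertices in that order labels each vertex after all of its successors.
D: no outgoing edge → L
B: no outgoing edge → L
C: can move to D, which is L ⇒ W
G: can move to B, which is L ⇒ W
A: can move to B, which is L ⇒ W
H: can move to D, which is L ⇒ W
E: moves to H(W), A(W), G(W); every one is W ⇒ L
F: can move to E, which is L ⇒ W
Every move from E reaches a W position, so the mover loses.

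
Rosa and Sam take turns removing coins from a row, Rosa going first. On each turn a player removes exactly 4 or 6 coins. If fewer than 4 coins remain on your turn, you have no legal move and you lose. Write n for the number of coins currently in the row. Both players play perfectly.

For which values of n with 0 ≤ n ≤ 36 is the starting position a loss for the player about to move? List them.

0, 1, 2, 3, 10, 11, 12, 13, 20, 21, 22, 23, 30, 31, 32, 33

Label each position W (a win for the player to move) or L (a loss). A position with no legal move is L; any other position is W exactly when some move reaches an L, and L when every move reaches a W.
n=0: no move → L
n=1: no move → L
n=2: no move → L
n=3: no move → L
n=4: W (go to 0, an L position)
n=5: W (go to 1, an L position)
n=6: W (go to 2, an L position)
n=7: W (go to 3, an L position)
n=8: W (go to 2, an L position)
n=9: W (go to 3, an L position)
n=10: L (options 6(W), 4(W) are all W)
n=11: L (options 7(W), 5(W) are all W)
n=12: L (options 8(W), 6(W) are all W)
n=13: L (options 9(W), 7(W) are all W)
n=14: W (go to 10, an L position)
n=15: W (go to 11, an L position)
n=16: W (go to 12, an L position)
n=17: W (go to 13, an L position)
n=18: W (go to 12, an L position)
n=19: W (go to 13, an L position)
n=20: L (options 16(W), 14(W) are all W)
n=21: L (options 17(W), 15(W) are all W)
n=22: L (options 18(W), 16(W) are all W)
n=23: L (options 19(W), 17(W) are all W)
n=24: W (go to 20, an L position)
n=25: W (go to 21, an L position)
n=26: W (go to 22, an L position)
n=27: W (go to 23, an L position)
n=28: W (go to 22, an L position)
n=29: W (go to 23, an L position)
n=30: L (options 26(W), 24(W) are all W)
n=31: L (options 27(W), 25(W) are all W)
n=32: L (options 28(W), 26(W) are all W)
n=33: L (options 29(W), 27(W) are all W)
n=34: W (go to 30, an L position)
n=35: W (go to 31, an L position)
n=36: W (go to 32, an L position)
Reading off the rows marked L gives the requested list; there are 16 such values of n.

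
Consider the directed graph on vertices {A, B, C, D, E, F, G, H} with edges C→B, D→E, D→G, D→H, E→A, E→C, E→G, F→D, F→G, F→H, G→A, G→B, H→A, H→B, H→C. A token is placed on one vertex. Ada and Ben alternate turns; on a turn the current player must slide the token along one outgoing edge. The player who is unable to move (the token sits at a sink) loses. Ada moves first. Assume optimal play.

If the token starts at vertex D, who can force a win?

Ben wins.

Build the W/L table. Terminal = L. A non-terminal position is W if it has a move to some L; otherwise it is L.
Every edge goes from a vertex to one that appears earlier in the order A, B, G, C, H, E, D, F, so processing vertices in that order labels each vertex after all of its successors.
A: no outgoing edge → L
B: no outgoing edge → L
G: can move to B, which is L ⇒ W
C: can move to B, which is L ⇒ W
H: can move to B, which is L ⇒ W
E: can move to A, which is L ⇒ W
D: moves to E(W), H(W), G(W); every one is W ⇒ L
F: can move to D, which is L ⇒ W
Every move from D reaches a W position, so the mover loses.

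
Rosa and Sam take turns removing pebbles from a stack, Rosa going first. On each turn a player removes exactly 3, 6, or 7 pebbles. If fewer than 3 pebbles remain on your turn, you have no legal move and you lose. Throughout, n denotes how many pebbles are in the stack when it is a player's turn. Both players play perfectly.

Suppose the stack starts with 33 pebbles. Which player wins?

Rosa wins.

Build the W/L table. Terminal = L. A non-terminal position is W if it has a move to some L; otherwise it is L.
n=0: no move → L
n=1: no move → L
n=2: no move → L
n=3: reaches L-position 0 → W
n=4: reaches L-position 1 → W
n=5: reaches L-position 2 → W
n=6: reaches L-position 0 → W
n=7: reaches L-position 1 → W
n=8: reaches L-position 2 → W
n=9: reaches L-position 2 → W
n=10: only reaches 7(W), 4(W), 3(W), all W → L
n=11: only reaches 8(W), 5(W), 4(W), all W → L
n=12: only reaches 9(W), 6(W), 5(W), all W → L
n=13: reaches L-position 10 → W
n=14: reaches L-position 11 → W
n=15: reaches L-position 12 → W
n=16: reaches L-position 10 → W
n=17: reaches L-position 11 → W
n=18: reaches L-position 12 → W
n=19: reaches L-position 12 → W
n=20: only reaches 17(W), 14(W), 13(W), all W → L
n=21: only reaches 18(W), 15(W), 14(W), all W → L
n=22: only reaches 19(W), 16(W), 15(W), all W → L
n=23: reaches L-position 20 → W
n=24: reaches L-position 21 → W
n=25: reaches L-position 22 → W
n=26: reaches L-position 20 → W
n=27: reaches L-position 21 → W
n=28: reaches L-position 22 → W
n=29: reaches L-position 22 → W
n=30: only reaches 27(W), 24(W), 23(W), all W → L
n=31: only reaches 28(W), 25(W), 24(W), all W → L
n=32: only reaches 29(W), 26(W), 25(W), all W → L
n=33: reaches L-position 30 → W
From 33 Rosa can remove 3, leaving 30, reaching an L position.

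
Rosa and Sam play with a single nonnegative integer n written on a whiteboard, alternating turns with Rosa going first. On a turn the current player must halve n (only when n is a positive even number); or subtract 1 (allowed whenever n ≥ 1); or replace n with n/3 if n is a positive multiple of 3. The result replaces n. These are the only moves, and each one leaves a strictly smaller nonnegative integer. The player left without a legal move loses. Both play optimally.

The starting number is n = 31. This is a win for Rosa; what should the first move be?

Classify positions by backward induction: terminal positions (no move available) are L. From any other position, the mover wins iff some move reaches an L.
n=0: no move → L
n=1: can move to 0, which is L ⇒ W
n=2: the only move is to 1(W), a W ⇒ L
n=3: can move to 2, which is L ⇒ W
n=4: can move to 2, which is L ⇒ W
n=5: the only move is to 4(W), a W ⇒ L
n=6: can move to 2, which is L ⇒ W
n=7: the only move is to 6(W), a W ⇒ L
n=8: can move to 7, which is L ⇒ W
n=9: moves to 3(W), 8(W); every one is W ⇒ L
n=10: can move to 5, which is L ⇒ W
n=11: the only move is to 10(W), a W ⇒ L
n=12: can move to 11, which is L ⇒ W
n=13: the only move is to 12(W), a W ⇒ L
n=14: can move to 7, which is L ⇒ W
n=15: can move to 5, which is L ⇒ W
n=16: moves to 8(W), 15(W); every one is W ⇒ L
n=17: can move to 16, which is L ⇒ W
n=18: can move to 9, which is L ⇒ W
n=19: the only move is to 18(W), a W ⇒ L
n=20: can move to 19, which is L ⇒ W
n=21: can move to 7, which is L ⇒ W
n=22: can move to 11, which is L ⇒ W
n=23: the only move is to 22(W), a W ⇒ L
n=24: can move to 23, which is L ⇒ W
n=25: the only move is to 24(W), a W ⇒ L
n=26: can move to 13, which is L ⇒ W
n=27: can move to 9, which is L ⇒ W
n=28: moves to 14(W), 27(W); every one is W ⇒ L
n=29: can move to 28, which is L ⇒ W
n=30: moves to 10(W), 15(W), 29(W); every one is W ⇒ L
n=31: can move to 30, which is L ⇒ W
From 31, the L positions reachable in one move are: 30.

Move to 30.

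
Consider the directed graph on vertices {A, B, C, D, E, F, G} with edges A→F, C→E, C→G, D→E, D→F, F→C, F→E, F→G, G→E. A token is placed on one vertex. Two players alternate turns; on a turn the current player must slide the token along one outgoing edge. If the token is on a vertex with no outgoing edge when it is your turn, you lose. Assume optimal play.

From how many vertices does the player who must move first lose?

3

Work bottom-up. With no move the player to move loses. Otherwise the position is W if at least one move leads to an L position for the opponent, and L if every move leads to a W.
Every edge goes from a vertex to one that appears earlier in the order E, B, G, C, F, D, A, so processing vertices in that order labels each vertex after all of its successors.
E: no outgoing edge → L
B: no outgoing edge → L
G: W (go to E, an L position)
C: W (go to E, an L position)
F: W (go to E, an L position)
D: W (go to E, an L position)
A: L (sole option F(W) is W)
The L vertices are A, B, E; that is 3 in all.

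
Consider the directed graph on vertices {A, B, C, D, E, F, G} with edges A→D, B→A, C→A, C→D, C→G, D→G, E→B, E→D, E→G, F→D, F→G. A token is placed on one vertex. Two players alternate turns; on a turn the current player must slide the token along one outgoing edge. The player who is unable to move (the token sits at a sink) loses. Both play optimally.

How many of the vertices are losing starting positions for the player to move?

2

Use the standard recursion: the mover loses at a terminal position; elsewhere, the mover wins exactly when some move hands the opponent an L position.
Every edge goes from a vertex to one that appears earlier in the order G, D, A, C, B, E, F, so processing vertices in that order labels each vertex after all of its successors.
G: no outgoing edge → L
D: W (go to G, an L position)
A: L (sole option D(W) is W)
C: W (go to A, an L position)
B: W (go to A, an L position)
E: W (go to G, an L position)
F: W (go to G, an L position)
The L vertices are A, G; that is 2 in all.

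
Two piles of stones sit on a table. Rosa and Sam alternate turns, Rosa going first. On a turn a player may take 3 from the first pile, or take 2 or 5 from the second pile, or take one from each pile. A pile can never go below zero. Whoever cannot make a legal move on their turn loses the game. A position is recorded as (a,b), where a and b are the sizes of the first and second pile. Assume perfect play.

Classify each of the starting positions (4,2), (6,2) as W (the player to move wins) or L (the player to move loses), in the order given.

Positions with no move are L. A position that does have a move is losing for the player to move precisely when every available move leads to a winning position for the opponent. Fill in the labels:
No move ever increases a pile, so every position that can arise here has a ≤ 6 and b ≤ 2; it is enough to label the cells with 0 ≤ a ≤ 6 and 0 ≤ b ≤ 2.
Every move lowers a or b (never raises either), so fill the grid row by row in increasing a, and left to right within a row: each cell's successors are then already labelled.
      b=0  b=1  b=2
a=0:    L    L    W
a=1:    L    W    W
a=2:    L    W    W
a=3:    W    W    L
a=4:    W    L    L
a=5:    W    L    W
a=6:    L    L    W
Cells with no legal move (terminal, hence L): (0,0), (0,1), (1,0), (2,0).
The remaining L cells, each justified by listing all of its moves:
(3,2): →(0,2)(W), (3,0)(W), (2,1)(W) — all W, so L
(4,1): →(1,1)(W), (3,0)(W) — all W, so L
(4,2): →(1,2)(W), (4,0)(W), (3,1)(W) — all W, so L
(5,1): →(2,1)(W), (4,0)(W) — all W, so L
(6,0): →(3,0)(W) only, which is W, so L
(6,1): →(3,1)(W), (5,0)(W) — all W, so L
Every other cell has at least one move into one of the L cells above, so it is W.
(4,2): one of the L cells justified above, so L
(6,2): the move to (3,2) reaches an L cell, so W

(4,2): L, (6,2): W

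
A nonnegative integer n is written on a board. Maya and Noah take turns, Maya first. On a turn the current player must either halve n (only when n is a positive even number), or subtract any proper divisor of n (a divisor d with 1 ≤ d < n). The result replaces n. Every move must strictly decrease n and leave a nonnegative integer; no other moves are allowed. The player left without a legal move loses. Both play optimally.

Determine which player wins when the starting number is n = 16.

Compute win/loss labels from the base case upward. A position with no move is L. Any other position is W if it can reach an L in one move, else L.
n=0: no move → L
n=1: no move → L
n=2: →1(L), so W
n=3: →2(W) only, which is W, so L
n=4: →3(L), so W
n=5: →4(W) only, which is W, so L
n=6: →3(L), so W
n=7: →6(W) only, which is W, so L
n=8: →7(L), so W
n=9: →6(W), 8(W) — all W, so L
n=10: →5(L), so W
n=11: →10(W) only, which is W, so L
n=12: →9(L), so W
n=13: →12(W) only, which is W, so L
n=14: →7(L), so W
n=15: →10(W), 12(W), 14(W) — all W, so L
n=16: →15(L), so W
From 16 Maya can move to 15, reaching an L position.

Maya wins.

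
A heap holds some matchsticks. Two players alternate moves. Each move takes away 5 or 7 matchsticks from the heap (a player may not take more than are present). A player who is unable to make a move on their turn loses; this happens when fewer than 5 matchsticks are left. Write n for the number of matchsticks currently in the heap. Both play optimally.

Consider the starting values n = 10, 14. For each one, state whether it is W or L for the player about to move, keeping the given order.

Label each position W (a win for the player to move) or L (a loss). A position with no legal move is L; any other position is W exactly when some move reaches an L, and L when every move reaches a W.
n=0: no move → L
n=1: no move → L
n=2: no move → L
n=3: no move → L
n=4: no move → L
n=5: reaches L-position 0 → W
n=6: reaches L-position 1 → W
n=7: reaches L-position 2 → W
n=8: reaches L-position 3 → W
n=9: reaches L-position 4 → W
n=10: reaches L-position 3 → W
n=11: reaches L-position 4 → W
n=12: only reaches 7(W), 5(W), all W → L
n=13: only reaches 8(W), 6(W), all W → L
n=14: only reaches 9(W), 7(W), all W → L

10: W, 14: L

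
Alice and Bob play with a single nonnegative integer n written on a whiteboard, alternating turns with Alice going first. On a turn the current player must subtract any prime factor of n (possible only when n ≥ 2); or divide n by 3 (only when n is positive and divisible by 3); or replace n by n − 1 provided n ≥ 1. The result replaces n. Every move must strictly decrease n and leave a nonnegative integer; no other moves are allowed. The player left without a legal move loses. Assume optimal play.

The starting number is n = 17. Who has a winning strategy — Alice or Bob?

Alice wins.

Compute win/loss labels from the base case upward. A position with no move is L. Any other position is W if it can reach an L in one move, else L.
n=0: no move → L
n=1: reaches L-position 0 → W
n=2: reaches L-position 0 → W
n=3: reaches L-position 0 → W
n=4: only reaches 2(W), 3(W), all W → L
n=5: reaches L-position 0 → W
n=6: reaches L-position 4 → W
n=7: reaches L-position 0 → W
n=8: only reaches 6(W), 7(W), all W → L
n=9: reaches L-position 8 → W
n=10: reaches L-position 8 → W
n=11: reaches L-position 0 → W
n=12: reaches L-position 4 → W
n=13: reaches L-position 0 → W
n=14: only reaches 7(W), 12(W), 13(W), all W → L
n=15: reaches L-position 14 → W
n=16: reaches L-position 14 → W
n=17: reaches L-position 0 → W
From 17 Alice can move to 0, reaching an L position.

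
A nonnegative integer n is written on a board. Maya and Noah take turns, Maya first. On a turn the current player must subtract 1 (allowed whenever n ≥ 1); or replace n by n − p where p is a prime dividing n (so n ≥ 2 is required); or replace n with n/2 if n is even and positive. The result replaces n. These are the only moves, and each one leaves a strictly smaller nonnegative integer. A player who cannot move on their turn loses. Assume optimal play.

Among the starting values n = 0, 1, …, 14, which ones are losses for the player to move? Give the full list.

Label each position W (a win for the player to move) or L (a loss). A position with no legal move is L; any other position is W exactly when some move reaches an L, and L when every move reaches a W.
n=0: no move → L
n=1: W (go to 0, an L position)
n=2: W (go to 0, an L position)
n=3: W (go to 0, an L position)
n=4: L (options 2(W), 3(W) are all W)
n=5: W (go to 0, an L position)
n=6: W (go to 4, an L position)
n=7: W (go to 0, an L position)
n=8: W (go to 4, an L position)
n=9: L (options 6(W), 8(W) are all W)
n=10: W (go to 9, an L position)
n=11: W (go to 0, an L position)
n=12: W (go to 9, an L position)
n=13: W (go to 0, an L position)
n=14: L (options 7(W), 12(W), 13(W) are all W)
Reading off the rows marked L gives the requested list; there are 4 such values of n.

0, 4, 9, 14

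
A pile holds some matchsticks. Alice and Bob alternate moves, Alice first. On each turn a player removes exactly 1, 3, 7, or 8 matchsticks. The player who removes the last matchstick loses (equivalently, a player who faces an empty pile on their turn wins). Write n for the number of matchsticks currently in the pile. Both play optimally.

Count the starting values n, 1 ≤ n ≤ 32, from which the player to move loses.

Use the standard recursion: the mover wins at a terminal position; elsewhere, the mover wins exactly when some move hands the opponent an L position.
n=0: no move; the opponent has just taken the last matchstick and therefore loses → W
n=1: only reaches 0(W), which is W → L
n=2: reaches L-position 1 → W
n=3: only reaches 2(W), 0(W), all W → L
n=4: reaches L-position 3 → W
n=5: only reaches 4(W), 2(W), all W → L
n=6: reaches L-position 5 → W
n=7: only reaches 6(W), 4(W), 0(W), all W → L
n=8: reaches L-position 7 → W
n=9: reaches L-position 1 → W
n=10: reaches L-position 7 → W
n=11: reaches L-position 3 → W
n=12: reaches L-position 5 → W
n=13: reaches L-position 5 → W
n=14: reaches L-position 7 → W
n=15: reaches L-position 7 → W
n=16: only reaches 15(W), 13(W), 9(W), 8(W), all W → L
n=17: reaches L-position 16 → W
n=18: only reaches 17(W), 15(W), 11(W), 10(W), all W → L
n=19: reaches L-position 18 → W
n=20: only reaches 19(W), 17(W), 13(W), 12(W), all W → L
n=21: reaches L-position 20 → W
n=22: only reaches 21(W), 19(W), 15(W), 14(W), all W → L
n=23: reaches L-position 22 → W
n=24: reaches L-position 16 → W
n=25: reaches L-position 22 → W
n=26: reaches L-position 18 → W
n=27: reaches L-position 20 → W
n=28: reaches L-position 20 → W
n=29: reaches L-position 22 → W
n=30: reaches L-position 22 → W
n=31: only reaches 30(W), 28(W), 24(W), 23(W), all W → L
n=32: reaches L-position 31 → W
L entries with 1 ≤ n ≤ 32 (the range starts at n=1): n = 1, 3, 5, 7, 16, 18, 20, 22, 31; that makes 9.

9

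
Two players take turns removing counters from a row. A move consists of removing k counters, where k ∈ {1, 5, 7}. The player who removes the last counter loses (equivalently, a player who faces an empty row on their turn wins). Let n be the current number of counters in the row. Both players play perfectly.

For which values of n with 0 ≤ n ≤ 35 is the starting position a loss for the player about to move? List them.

1, 3, 5, 7, 9, 11, 13, 15, 17, 19, 21, 23, 25, 27, 29, 31, 33, 35

Build the W/L table. Terminal = W. A non-terminal position is W if it has a move to some L; otherwise it is L.
n=0: no move; the opponent has just taken the last counter and therefore loses → W
n=1: →0(W) only, which is W, so L
n=2: →1(L), so W
n=3: →2(W) only, which is W, so L
n=4: →3(L), so W
n=5: →4(W), 0(W) — all W, so L
n=6: →5(L), so W
n=7: →6(W), 2(W), 0(W) — all W, so L
n=8: →7(L), so W
n=9: →8(W), 4(W), 2(W) — all W, so L
n=10: →9(L), so W
n=11: →10(W), 6(W), 4(W) — all W, so L
n=12: →11(L), so W
n=13: →12(W), 8(W), 6(W) — all W, so L
n=14: →13(L), so W
n=15: →14(W), 10(W), 8(W) — all W, so L
n=16: →15(L), so W
n=17: →16(W), 12(W), 10(W) — all W, so L
n=18: →17(L), so W
n=19: →18(W), 14(W), 12(W) — all W, so L
n=20: →19(L), so W
n=21: →20(W), 16(W), 14(W) — all W, so L
n=22: →21(L), so W
n=23: →22(W), 18(W), 16(W) — all W, so L
n=24: →23(L), so W
n=25: →24(W), 20(W), 18(W) — all W, so L
n=26: →25(L), so W
n=27: →26(W), 22(W), 20(W) — all W, so L
n=28: →27(L), so W
n=29: →28(W), 24(W), 22(W) — all W, so L
n=30: →29(L), so W
n=31: →30(W), 26(W), 24(W) — all W, so L
n=32: →31(L), so W
n=33: →32(W), 28(W), 26(W) — all W, so L
n=34: →33(L), so W
n=35: →34(W), 30(W), 28(W) — all W, so L
Reading off the rows marked L gives the requested list; there are 18 such values of n.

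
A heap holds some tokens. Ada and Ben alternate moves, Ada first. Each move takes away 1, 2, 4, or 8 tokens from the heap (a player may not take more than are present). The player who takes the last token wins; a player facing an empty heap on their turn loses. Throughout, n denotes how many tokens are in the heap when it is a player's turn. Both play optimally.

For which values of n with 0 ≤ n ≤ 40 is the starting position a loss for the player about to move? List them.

Compute win/loss labels from the base case upward. A position with no move is L. Any other position is W if it can reach an L in one move, else L.
n=0: no move → L
n=1: reaches L-position 0 → W
n=2: reaches L-position 0 → W
n=3: only reaches 2(W), 1(W), all W → L
n=4: reaches L-position 3 → W
n=5: reaches L-position 3 → W
n=6: only reaches 5(W), 4(W), 2(W), all W → L
n=7: reaches L-position 6 → W
n=8: reaches L-position 6 → W
n=9: only reaches 8(W), 7(W), 5(W), 1(W), all W → L
n=10: reaches L-position 9 → W
n=11: reaches L-position 9 → W
n=12: only reaches 11(W), 10(W), 8(W), 4(W), all W → L
n=13: reaches L-position 12 → W
n=14: reaches L-position 12 → W
n=15: only reaches 14(W), 13(W), 11(W), 7(W), all W → L
n=16: reaches L-position 15 → W
n=17: reaches L-position 15 → W
n=18: only reaches 17(W), 16(W), 14(W), 10(W), all W → L
n=19: reaches L-position 18 → W
n=20: reaches L-position 18 → W
n=21: only reaches 20(W), 19(W), 17(W), 13(W), all W → L
n=22: reaches L-position 21 → W
n=23: reaches L-position 21 → W
n=24: only reaches 23(W), 22(W), 20(W), 16(W), all W → L
n=25: reaches L-position 24 → W
n=26: reaches L-position 24 → W
n=27: only reaches 26(W), 25(W), 23(W), 19(W), all W → L
n=28: reaches L-position 27 → W
n=29: reaches L-position 27 → W
n=30: only reaches 29(W), 28(W), 26(W), 22(W), all W → L
n=31: reaches L-position 30 → W
n=32: reaches L-position 30 → W
n=33: only reaches 32(W), 31(W), 29(W), 25(W), all W → L
n=34: reaches L-position 33 → W
n=35: reaches L-position 33 → W
n=36: only reaches 35(W), 34(W), 32(W), 28(W), all W → L
n=37: reaches L-position 36 → W
n=38: reaches L-position 36 → W
n=39: only reaches 38(W), 37(W), 35(W), 31(W), all W → L
n=40: reaches L-position 39 → W
Reading off the rows marked L gives the requested list; there are 14 such values of n.

0, 3, 6, 9, 12, 15, 18, 21, 24, 27, 30, 33, 36, 39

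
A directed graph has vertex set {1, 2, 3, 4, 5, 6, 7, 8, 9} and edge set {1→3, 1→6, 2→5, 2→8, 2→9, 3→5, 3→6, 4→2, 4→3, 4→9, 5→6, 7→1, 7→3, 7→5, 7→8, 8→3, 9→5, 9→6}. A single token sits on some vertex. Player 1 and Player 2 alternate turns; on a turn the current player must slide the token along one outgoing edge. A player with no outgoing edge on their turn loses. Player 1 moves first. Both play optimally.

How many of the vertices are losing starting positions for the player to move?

Compute win/loss labels from the base case upward. A position with no move is L. Any other position is W if it can reach an L in one move, else L.
Every edge goes from a vertex to one that appears earlier in the order 6, 5, 3, 8, 1, 7, 9, 2, 4, so processing vertices in that order labels each vertex after all of its successors.
6: no outgoing edge → L
5: →6(L), so W
3: →6(L), so W
8: →3(W) only, which is W, so L
1: →6(L), so W
7: →8(L), so W
9: →6(L), so W
2: →8(L), so W
4: →2(W), 9(W), 3(W) — all W, so L
The L vertices are 4, 6, 8; that is 3 in all.

3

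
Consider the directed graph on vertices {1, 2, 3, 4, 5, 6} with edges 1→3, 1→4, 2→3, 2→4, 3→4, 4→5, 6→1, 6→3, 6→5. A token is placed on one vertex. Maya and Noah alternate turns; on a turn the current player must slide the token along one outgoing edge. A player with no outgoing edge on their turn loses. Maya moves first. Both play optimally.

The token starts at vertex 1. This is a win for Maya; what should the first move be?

Positions with no move are L. A position that does have a move is losing for the player to move precisely when every available move leads to a winning position for the opponent. Fill in the labels:
Every edge goes from a vertex to one that appears earlier in the order 5, 4, 3, 1, 2, 6, so processing vertices in that order labels each vertex after all of its successors.
5: no outgoing edge → L
4: reaches L-position 5 → W
3: only reaches 4(W), which is W → L
1: reaches L-position 3 → W
2: reaches L-position 3 → W
6: reaches L-position 3 → W
From 1, the L positions reachable in one move are: 3.

Move to 3.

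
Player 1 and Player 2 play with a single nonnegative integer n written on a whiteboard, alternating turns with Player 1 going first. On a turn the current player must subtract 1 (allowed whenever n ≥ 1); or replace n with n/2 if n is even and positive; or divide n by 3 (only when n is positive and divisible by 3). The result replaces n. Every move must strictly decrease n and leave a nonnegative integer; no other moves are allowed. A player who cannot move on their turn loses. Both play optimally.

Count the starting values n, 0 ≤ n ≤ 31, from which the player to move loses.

13

Positions with no move are L. A position that does have a move is losing for the player to move precisely when every available move leads to a winning position for the opponent. Fill in the labels:
n=0: no move → L
n=1: →0(L), so W
n=2: →1(W) only, which is W, so L
n=3: →2(L), so W
n=4: →2(L), so W
n=5: →4(W) only, which is W, so L
n=6: →2(L), so W
n=7: →6(W) only, which is W, so L
n=8: →7(L), so W
n=9: →3(W), 8(W) — all W, so L
n=10: →5(L), so W
n=11: →10(W) only, which is W, so L
n=12: →11(L), so W
n=13: →12(W) only, which is W, so L
n=14: →7(L), so W
n=15: →5(L), so W
n=16: →8(W), 15(W) — all W, so L
n=17: →16(L), so W
n=18: →9(L), so W
n=19: →18(W) only, which is W, so L
n=20: →19(L), so W
n=21: →7(L), so W
n=22: →11(L), so W
n=23: →22(W) only, which is W, so L
n=24: →23(L), so W
n=25: →24(W) only, which is W, so L
n=26: →13(L), so W
n=27: →9(L), so W
n=28: →14(W), 27(W) — all W, so L
n=29: →28(L), so W
n=30: →10(W), 15(W), 29(W) — all W, so L
n=31: →30(L), so W
L entries with 0 ≤ n ≤ 31: n = 0, 2, 5, 7, 9, 11, 13, 16, 19, 23, 25, 28, 30; that makes 13.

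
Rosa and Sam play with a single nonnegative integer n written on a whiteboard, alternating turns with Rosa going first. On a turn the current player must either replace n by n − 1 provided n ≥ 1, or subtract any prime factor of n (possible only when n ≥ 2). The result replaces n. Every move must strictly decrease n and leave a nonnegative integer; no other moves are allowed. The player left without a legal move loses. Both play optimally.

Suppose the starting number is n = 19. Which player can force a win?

Rosa wins.

Work bottom-up. With no move the player to move loses. Otherwise the position is W if at least one move leads to an L position for the opponent, and L if every move leads to a W.
n=0: no move → L
n=1: can move to 0, which is L ⇒ W
n=2: can move to 0, which is L ⇒ W
n=3: can move to 0, which is L ⇒ W
n=4: moves to 2(W), 3(W); every one is W ⇒ L
n=5: can move to 0, which is L ⇒ W
n=6: can move to 4, which is L ⇒ W
n=7: can move to 0, which is L ⇒ W
n=8: moves to 6(W), 7(W); every one is W ⇒ L
n=9: can move to 8, which is L ⇒ W
n=10: can move to 8, which is L ⇒ W
n=11: can move to 0, which is L ⇒ W
n=12: moves to 9(W), 10(W), 11(W); every one is W ⇒ L
n=13: can move to 0, which is L ⇒ W
n=14: can move to 12, which is L ⇒ W
n=15: can move to 12, which is L ⇒ W
n=16: moves to 14(W), 15(W); every one is W ⇒ L
n=17: can move to 0, which is L ⇒ W
n=18: can move to 16, which is L ⇒ W
n=19: can move to 0, which is L ⇒ W
The starting position 19 is W: Rosa should move to 0, handing over an L position.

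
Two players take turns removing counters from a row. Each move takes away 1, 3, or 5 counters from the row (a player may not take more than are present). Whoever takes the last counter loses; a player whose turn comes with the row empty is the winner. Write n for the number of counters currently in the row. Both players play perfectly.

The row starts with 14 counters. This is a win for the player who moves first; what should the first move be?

Classify positions by backward induction: terminal positions (no move available) are W. From any other position, the mover wins iff some move reaches an L.
n=0: no move; the opponent has just taken the last counter and therefore loses → W
n=1: →0(W) only, which is W, so L
n=2: →1(L), so W
n=3: →2(W), 0(W) — all W, so L
n=4: →3(L), so W
n=5: →4(W), 2(W), 0(W) — all W, so L
n=6: →5(L), so W
n=7: →6(W), 4(W), 2(W) — all W, so L
n=8: →7(L), so W
n=9: →8(W), 6(W), 4(W) — all W, so L
n=10: →9(L), so W
n=11: →10(W), 8(W), 6(W) — all W, so L
n=12: →11(L), so W
n=13: →12(W), 10(W), 8(W) — all W, so L
n=14: →13(L), so W
From 14, the L positions reachable in one move are: 13, 11, 9. Any move reaching one of these is winning.

Remove 1, leaving 13.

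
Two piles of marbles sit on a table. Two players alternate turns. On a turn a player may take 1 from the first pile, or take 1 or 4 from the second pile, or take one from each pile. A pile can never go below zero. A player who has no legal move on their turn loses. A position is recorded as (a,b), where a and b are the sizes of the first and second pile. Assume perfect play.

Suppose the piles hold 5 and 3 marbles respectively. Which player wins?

Positions with no move are L. A position that does have a move is losing for the player to move precisely when every available move leads to a winning position for the opponent. Fill in the labels:
No move ever increases a pile, so every position that can arise here has a ≤ 5 and b ≤ 3; it is enough to label the cells with 0 ≤ a ≤ 5 and 0 ≤ b ≤ 3.
Every move lowers a or b (never raises either), so fill the grid row by row in increasing a, and left to right within a row: each cell's successors are then already labelled.
      b=0  b=1  b=2  b=3
a=0:    L    W    L    W
a=1:    W    W    W    W
a=2:    L    W    L    W
a=3:    W    W    W    W
a=4:    L    W    L    W
a=5:    W    W    W    W
Cells with no legal move (terminal, hence L): (0,0).
The remaining L cells, each justified by listing all of its moves:
(0,2): →(0,1)(W) only, which is W, so L
(2,0): →(1,0)(W) only, which is W, so L
(2,2): →(1,2)(W), (2,1)(W), (1,1)(W) — all W, so L
(4,0): →(3,0)(W) only, which is W, so L
(4,2): →(3,2)(W), (4,1)(W), (3,1)(W) — all W, so L
Every other cell has at least one move into one of the L cells above, so it is W.
The starting position (5,3) is W: the player to move should move to (4,2), handing over an L position.

The first player wins.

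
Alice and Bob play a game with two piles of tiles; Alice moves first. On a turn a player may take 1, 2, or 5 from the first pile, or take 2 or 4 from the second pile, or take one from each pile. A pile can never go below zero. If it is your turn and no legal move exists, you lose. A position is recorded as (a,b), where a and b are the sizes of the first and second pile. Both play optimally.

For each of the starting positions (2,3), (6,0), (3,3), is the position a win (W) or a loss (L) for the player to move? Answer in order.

Positions with no move are L. A position that does have a move is losing for the player to move precisely when every available move leads to a winning position for the opponent. Fill in the labels:
No move ever increases a pile, so every position that can arise here has a ≤ 6 and b ≤ 3; it is enough to label the cells with 0 ≤ a ≤ 6 and 0 ≤ b ≤ 3.
Every move lowers a or b (never raises either), so fill the grid row by row in increasing a, and left to right within a row: each cell's successors are then already labelled.
      b=0  b=1  b=2  b=3
a=0:    L    L    W    W
a=1:    W    W    W    L
a=2:    W    W    L    W
a=3:    L    L    W    W
a=4:    W    W    W    L
a=5:    W    W    L    W
a=6:    L    L    W    W
Cells with no legal move (terminal, hence L): (0,0), (0,1).
The remaining L cells, each justified by listing all of its moves:
(1,3): L (options (0,3)(W), (1,1)(W), (0,2)(W) are all W)
(2,2): L (options (1,2)(W), (0,2)(W), (2,0)(W), (1,1)(W) are all W)
(3,0): L (options (2,0)(W), (1,0)(W) are all W)
(3,1): L (options (2,1)(W), (1,1)(W), (2,0)(W) are all W)
(4,3): L (options (3,3)(W), (2,3)(W), (4,1)(W), (3,2)(W) are all W)
(5,2): L (options (4,2)(W), (3,2)(W), (0,2)(W), (5,0)(W), (4,1)(W) are all W)
(6,0): L (options (5,0)(W), (4,0)(W), (1,0)(W) are all W)
(6,1): L (options (5,1)(W), (4,1)(W), (1,1)(W), (5,0)(W) are all W)
Every other cell has at least one move into one of the L cells above, so it is W.
(2,3): the move to (1,3) reaches an L cell, so W
(6,0): one of the L cells justified above, so L
(3,3): the move to (1,3) reaches an L cell, so W

(2,3): W, (6,0): L, (3,3): W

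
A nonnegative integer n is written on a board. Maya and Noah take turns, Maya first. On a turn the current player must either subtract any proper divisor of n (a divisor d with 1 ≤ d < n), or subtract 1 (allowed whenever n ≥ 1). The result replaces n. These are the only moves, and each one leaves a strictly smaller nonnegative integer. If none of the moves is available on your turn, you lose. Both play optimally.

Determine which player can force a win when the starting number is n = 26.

Classify positions by backward induction: terminal positions (no move available) are L. From any other position, the mover wins iff some move reaches an L.
n=0: no move → L
n=1: can move to 0, which is L ⇒ W
n=2: the only move is to 1(W), a W ⇒ L
n=3: can move to 2, which is L ⇒ W
n=4: can move to 2, which is L ⇒ W
n=5: the only move is to 4(W), a W ⇒ L
n=6: can move to 5, which is L ⇒ W
n=7: the only move is to 6(W), a W ⇒ L
n=8: can move to 7, which is L ⇒ W
n=9: moves to 6(W), 8(W); every one is W ⇒ L
n=10: can move to 5, which is L ⇒ W
n=11: the only move is to 10(W), a W ⇒ L
n=12: can move to 9, which is L ⇒ W
n=13: the only move is to 12(W), a W ⇒ L
n=14: can move to 7, which is L ⇒ W
n=15: moves to 10(W), 12(W), 14(W); every one is W ⇒ L
n=16: can move to 15, which is L ⇒ W
n=17: the only move is to 16(W), a W ⇒ L
n=18: can move to 9, which is L ⇒ W
n=19: the only move is to 18(W), a W ⇒ L
n=20: can move to 15, which is L ⇒ W
n=21: moves to 14(W), 18(W), 20(W); every one is W ⇒ L
n=22: can move to 11, which is L ⇒ W
n=23: the only move is to 22(W), a W ⇒ L
n=24: can move to 21, which is L ⇒ W
n=25: moves to 20(W), 24(W); every one is W ⇒ L
n=26: can move to 13, which is L ⇒ W
From 26 Maya can move to 13, reaching an L position.

Maya wins.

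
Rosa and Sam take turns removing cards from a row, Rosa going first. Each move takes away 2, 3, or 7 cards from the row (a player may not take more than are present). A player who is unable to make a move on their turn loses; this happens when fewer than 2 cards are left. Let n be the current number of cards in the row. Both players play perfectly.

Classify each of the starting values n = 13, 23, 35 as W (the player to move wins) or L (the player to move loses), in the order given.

Classify positions by backward induction: terminal positions (no move available) are L. From any other position, the mover wins iff some move reaches an L.
n=0: no move → L
n=1: no move → L
n=2: →0(L), so W
n=3: →1(L), so W
n=4: →1(L), so W
n=5: →3(W), 2(W) — all W, so L
n=6: →4(W), 3(W) — all W, so L
n=7: →5(L), so W
n=8: →6(L), so W
n=9: →6(L), so W
n=10: →8(W), 7(W), 3(W) — all W, so L
n=11: →9(W), 8(W), 4(W) — all W, so L
n=12: →10(L), so W
n=13: →11(L), so W
n=14: →11(L), so W
n=15: →13(W), 12(W), 8(W) — all W, so L
n=16: →14(W), 13(W), 9(W) — all W, so L
n=17: →15(L), so W
n=18: →16(L), so W
n=19: →16(L), so W
n=20: →18(W), 17(W), 13(W) — all W, so L
n=21: →19(W), 18(W), 14(W) — all W, so L
n=22: →20(L), so W
n=23: →21(L), so W
n=24: →21(L), so W
n=25: →23(W), 22(W), 18(W) — all W, so L
n=26: →24(W), 23(W), 19(W) — all W, so L
n=27: →25(L), so W
n=28: →26(L), so W
n=29: →26(L), so W
n=30: →28(W), 27(W), 23(W) — all W, so L
n=31: →29(W), 28(W), 24(W) — all W, so L
n=32: →30(L), so W
n=33: →31(L), so W
n=34: →31(L), so W
n=35: →33(W), 32(W), 28(W) — all W, so L

13: W, 23: W, 35: L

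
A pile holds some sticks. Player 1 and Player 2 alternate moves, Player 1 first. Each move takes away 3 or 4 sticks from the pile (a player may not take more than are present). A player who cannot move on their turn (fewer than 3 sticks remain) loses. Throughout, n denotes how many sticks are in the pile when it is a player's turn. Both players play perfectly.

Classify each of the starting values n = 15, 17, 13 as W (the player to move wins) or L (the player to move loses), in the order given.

15: L, 17: W, 13: W

Positions with no move are L. A position that does have a move is losing for the player to move precisely when every available move leads to a winning position for the opponent. Fill in the labels:
n=0: no move → L
n=1: no move → L
n=2: no move → L
n=3: W (go to 0, an L position)
n=4: W (go to 1, an L position)
n=5: W (go to 2, an L position)
n=6: W (go to 2, an L position)
n=7: L (options 4(W), 3(W) are all W)
n=8: L (options 5(W), 4(W) are all W)
n=9: L (options 6(W), 5(W) are all W)
n=10: W (go to 7, an L position)
n=11: W (go to 8, an L position)
n=12: W (go to 9, an L position)
n=13: W (go to 9, an L position)
n=14: L (options 11(W), 10(W) are all W)
n=15: L (options 12(W), 11(W) are all W)
n=16: L (options 13(W), 12(W) are all W)
n=17: W (go to 14, an L position)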